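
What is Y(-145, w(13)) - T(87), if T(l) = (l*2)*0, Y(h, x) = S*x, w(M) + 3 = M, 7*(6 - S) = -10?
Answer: 520/7 ≈ 74.286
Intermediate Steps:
S = 52/7 (S = 6 - ⅐*(-10) = 6 + 10/7 = 52/7 ≈ 7.4286)
w(M) = -3 + M
Y(h, x) = 52*x/7
T(l) = 0 (T(l) = (2*l)*0 = 0)
Y(-145, w(13)) - T(87) = 52*(-3 + 13)/7 - 1*0 = (52/7)*10 + 0 = 520/7 + 0 = 520/7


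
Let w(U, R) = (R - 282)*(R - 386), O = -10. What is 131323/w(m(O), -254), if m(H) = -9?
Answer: 131323/343040 ≈ 0.38282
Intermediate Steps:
w(U, R) = (-386 + R)*(-282 + R) (w(U, R) = (-282 + R)*(-386 + R) = (-386 + R)*(-282 + R))
131323/w(m(O), -254) = 131323/(108852 + (-254)² - 668*(-254)) = 131323/(108852 + 64516 + 169672) = 131323/343040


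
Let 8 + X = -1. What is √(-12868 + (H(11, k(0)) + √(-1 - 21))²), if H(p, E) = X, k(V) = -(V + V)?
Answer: √(-12868 + (-9 + I*√22)²) ≈ 0.373 - 113.18*I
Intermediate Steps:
k(V) = -2*V
X = -9 (X = -8 - 1 = -9)
H(p, E) = -9
√(-12868 + (H(11, k(0)) + √(-1 - 21))²) = √(-12868 + (-9 + √(-1 - 21))²) = √(-12868 + (-9 + √(-22))²) = √(-12868 + (-9 + I*√22)²)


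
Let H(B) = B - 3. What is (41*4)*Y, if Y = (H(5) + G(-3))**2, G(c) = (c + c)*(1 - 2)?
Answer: 10496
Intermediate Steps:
H(B) = -3 + B
G(c) = -2*c (G(c) = (2*c)*(-1) = -2*c)
Y = 64 (Y = ((-3 + 5) - 2*(-3))**2 = (2 + 6)**2 = 8**2 = 64)
(41*4)*Y = (41*4)*64 = 164*64 = 10496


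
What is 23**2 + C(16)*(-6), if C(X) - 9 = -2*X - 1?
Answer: 673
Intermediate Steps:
C(X) = 8 - 2*X (C(X) = 9 + (-2*X - 1) = 9 + (-1 - 2*X) = 8 - 2*X)
23**2 + C(16)*(-6) = 23**2 + (8 - 2*16)*(-6) = 529 + (8 - 32)*(-6) = 529 - 24*(-6) = 529 + 144 = 673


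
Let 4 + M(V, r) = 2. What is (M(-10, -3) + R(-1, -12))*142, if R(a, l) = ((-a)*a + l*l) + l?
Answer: 18318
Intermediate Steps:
M(V, r) = -2 (M(V, r) = -4 + 2 = -2)
R(a, l) = l + l² - a² (R(a, l) = (-a² + l²) + l = (l² - a²) + l = l + l² - a²)
(M(-10, -3) + R(-1, -12))*142 = (-2 + (-12 + (-12)² - 1*(-1)²))*142 = (-2 + (-12 + 144 - 1*1))*142 = (-2 + (-12 + 144 - 1))*142 = (-2 + 131)*142 = 129*142 = 18318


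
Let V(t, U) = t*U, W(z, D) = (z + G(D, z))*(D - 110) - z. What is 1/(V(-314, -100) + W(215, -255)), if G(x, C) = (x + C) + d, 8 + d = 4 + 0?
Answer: -1/31230 ≈ -3.2020e-5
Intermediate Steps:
d = -4 (d = -8 + (4 + 0) = -8 + 4 = -4)
G(x, C) = -4 + C + x (G(x, C) = (x + C) - 4 = (C + x) - 4 = -4 + C + x)
W(z, D) = -z + (-110 + D)*(-4 + D + 2*z) (W(z, D) = (z + (-4 + z + D))*(D - 110) - z = (z + (-4 + D + z))*(-110 + D) - z = (-4 + D + 2*z)*(-110 + D) - z = (-110 + D)*(-4 + D + 2*z) - z = -z + (-110 + D)*(-4 + D + 2*z))
V(t, U) = U*t
1/(V(-314, -100) + W(215, -255)) = 1/(-100*(-314) + (440 + (-255)² - 221*215 - 114*(-255) + 2*(-255)*215)) = 1/(31400 + (440 + 65025 - 47515 + 29070 - 109650)) = 1/(31400 - 62630) = 1/(-31230) = -1/31230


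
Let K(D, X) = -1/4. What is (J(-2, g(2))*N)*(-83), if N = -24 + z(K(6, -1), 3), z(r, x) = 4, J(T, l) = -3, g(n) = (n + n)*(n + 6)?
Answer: -4980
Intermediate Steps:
K(D, X) = -¼ (K(D, X) = -1*¼ = -¼)
g(n) = 2*n*(6 + n) (g(n) = (2*n)*(6 + n) = 2*n*(6 + n))
N = -20 (N = -24 + 4 = -20)
(J(-2, g(2))*N)*(-83) = -3*(-20)*(-83) = 60*(-83) = -4980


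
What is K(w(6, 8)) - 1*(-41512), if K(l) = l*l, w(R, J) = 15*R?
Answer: 49612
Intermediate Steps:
K(l) = l**2
K(w(6, 8)) - 1*(-41512) = (15*6)**2 - 1*(-41512) = 90**2 + 41512 = 8100 + 41512 = 49612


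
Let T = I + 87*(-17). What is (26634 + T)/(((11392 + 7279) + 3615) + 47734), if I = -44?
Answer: 25111/70020 ≈ 0.35863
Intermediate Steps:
T = -1523 (T = -44 + 87*(-17) = -44 - 1479 = -1523)
(26634 + T)/(((11392 + 7279) + 3615) + 47734) = (26634 - 1523)/(((11392 + 7279) + 3615) + 47734) = 25111/((18671 + 3615) + 47734) = 25111/(22286 + 47734) = 25111/70020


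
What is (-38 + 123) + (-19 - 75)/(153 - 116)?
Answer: 3051/37 ≈ 82.459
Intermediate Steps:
(-38 + 123) + (-19 - 75)/(153 - 116) = 85 - 94/37 = 3051/37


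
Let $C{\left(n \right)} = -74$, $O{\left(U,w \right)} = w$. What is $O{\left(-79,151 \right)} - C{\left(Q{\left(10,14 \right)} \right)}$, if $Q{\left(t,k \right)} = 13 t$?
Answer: $225$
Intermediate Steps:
$O{\left(-79,151 \right)} - C{\left(Q{\left(10,14 \right)} \right)} = 151 - -74 = 151 + 74 = 225$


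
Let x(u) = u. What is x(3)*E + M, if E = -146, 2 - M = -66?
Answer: -370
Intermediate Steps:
M = 68 (M = 2 - 1*(-66) = 2 + 66 = 68)
x(3)*E + M = 3*(-146) + 68 = -438 + 68 = -370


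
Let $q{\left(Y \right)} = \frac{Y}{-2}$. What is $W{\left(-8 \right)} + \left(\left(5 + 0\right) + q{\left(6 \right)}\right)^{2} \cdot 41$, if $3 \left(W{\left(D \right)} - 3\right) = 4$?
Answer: $\frac{505}{3} \approx 168.33$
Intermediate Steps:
$W{\left(D \right)} = \frac{13}{3}$ ($W{\left(D \right)} = 3 + \frac{1}{3} \cdot 4 = 3 + \frac{4}{3} = \frac{13}{3}$)
$q{\left(Y \right)} = - \frac{Y}{2}$ ($q{\left(Y \right)} = Y \left(- \frac{1}{2}\right) = - \frac{Y}{2}$)
$W{\left(-8 \right)} + \left(\left(5 + 0\right) + q{\left(6 \right)}\right)^{2} \cdot 41 = \frac{13}{3} + \left(\left(5 + 0\right) - 3\right)^{2} \cdot 41 = \frac{13}{3} + \left(5 - 3\right)^{2} \cdot 41 = \frac{13}{3} + 2^{2} \cdot 41 = \frac{13}{3} + 4 \cdot 41 = \frac{13}{3} + 164 = \frac{505}{3}$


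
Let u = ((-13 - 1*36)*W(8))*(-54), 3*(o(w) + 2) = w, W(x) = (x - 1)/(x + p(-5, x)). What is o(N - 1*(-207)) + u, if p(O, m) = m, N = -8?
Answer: 29327/24 ≈ 1222.0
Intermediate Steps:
W(x) = (-1 + x)/(2*x) (W(x) = (x - 1)/(x + x) = (-1 + x)/((2*x)) = (-1 + x)*(1/(2*x)) = (-1 + x)/(2*x))
o(w) = -2 + w/3
u = 9261/8 (u = ((-13 - 1*36)*((½)*(-1 + 8)/8))*(-54) = ((-13 - 36)*((½)*(⅛)*7))*(-54) = -49*7/16*(-54) = -343/16*(-54) = 9261/8 ≈ 1157.6)
o(N - 1*(-207)) + u = (-2 + (-8 - 1*(-207))/3) + 9261/8 = (-2 + (-8 + 207)/3) + 9261/8 = (-2 + (⅓)*199) + 9261/8 = (-2 + 199/3) + 9261/8 = 193/3 + 9261/8 = 29327/24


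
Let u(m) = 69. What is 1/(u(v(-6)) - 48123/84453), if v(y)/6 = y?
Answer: 28151/1926378 ≈ 0.014613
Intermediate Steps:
v(y) = 6*y
1/(u(v(-6)) - 48123/84453) = 1/(69 - 48123/84453) = 1/(69 - 48123*1/84453) = 1/(69 - 16041/28151) = 1/(1926378/28151) = 28151/1926378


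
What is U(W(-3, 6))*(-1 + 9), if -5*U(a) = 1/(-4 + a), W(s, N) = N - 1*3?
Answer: 8/5 ≈ 1.6000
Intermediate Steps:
W(s, N) = -3 + N (W(s, N) = N - 3 = -3 + N)
U(a) = -1/(5*(-4 + a))
U(W(-3, 6))*(-1 + 9) = (-1/(-20 + 5*(-3 + 6)))*(-1 + 9) = -1/(-20 + 5*3)*8 = -1/(-20 + 15)*8 = -1/(-5)*8 = -1*(-1/5)*8 = (1/5)*8 = 8/5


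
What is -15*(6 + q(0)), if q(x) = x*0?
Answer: -90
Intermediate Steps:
q(x) = 0
-15*(6 + q(0)) = -15*(6 + 0) = -15*6 = -90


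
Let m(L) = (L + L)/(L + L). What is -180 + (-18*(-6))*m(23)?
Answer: -72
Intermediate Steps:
m(L) = 1 (m(L) = (2*L)/((2*L)) = (2*L)*(1/(2*L)) = 1)
-180 + (-18*(-6))*m(23) = -180 - 18*(-6)*1 = -180 + 108*1 = -180 + 108 = -72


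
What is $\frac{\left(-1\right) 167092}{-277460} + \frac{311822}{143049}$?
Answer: $\frac{27605118907}{9922593885} \approx 2.782$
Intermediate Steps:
$\frac{\left(-1\right) 167092}{-277460} + \frac{311822}{143049} = \left(-167092\right) \left(- \frac{1}{277460}\right) + 311822 \cdot \frac{1}{143049} = \frac{41773}{69365} + \frac{311822}{143049} = \frac{27605118907}{9922593885}$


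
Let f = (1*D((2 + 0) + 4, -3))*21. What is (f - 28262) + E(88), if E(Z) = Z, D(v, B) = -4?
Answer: -28258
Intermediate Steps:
f = -84 (f = (1*(-4))*21 = -4*21 = -84)
(f - 28262) + E(88) = (-84 - 28262) + 88 = -28346 + 88 = -28258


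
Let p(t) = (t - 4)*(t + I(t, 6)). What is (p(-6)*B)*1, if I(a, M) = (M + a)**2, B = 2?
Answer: 120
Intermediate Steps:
p(t) = (-4 + t)*(t + (6 + t)**2) (p(t) = (t - 4)*(t + (6 + t)**2) = (-4 + t)*(t + (6 + t)**2))
(p(-6)*B)*1 = ((-144 + (-6)**3 - 16*(-6) + 9*(-6)**2)*2)*1 = ((-144 - 216 + 96 + 9*36)*2)*1 = ((-144 - 216 + 96 + 324)*2)*1 = (60*2)*1 = 120*1 = 120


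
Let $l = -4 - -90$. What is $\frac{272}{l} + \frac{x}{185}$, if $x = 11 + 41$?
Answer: $\frac{27396}{7955} \approx 3.4439$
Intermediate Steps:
$l = 86$ ($l = -4 + 90 = 86$)
$x = 52$
$\frac{272}{l} + \frac{x}{185} = \frac{272}{86} + \frac{52}{185} = 272 \cdot \frac{1}{86} + 52 \cdot \frac{1}{185} = \frac{136}{43} + \frac{52}{185} = \frac{27396}{7955}$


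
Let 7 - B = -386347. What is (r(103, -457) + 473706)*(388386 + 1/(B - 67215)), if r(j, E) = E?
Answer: 58658796927609095/319139 ≈ 1.8380e+11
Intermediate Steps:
B = 386354 (B = 7 - 1*(-386347) = 7 + 386347 = 386354)
(r(103, -457) + 473706)*(388386 + 1/(B - 67215)) = (-457 + 473706)*(388386 + 1/(386354 - 67215)) = 473249*(388386 + 1/319139) = 473249*(123949119655/319139) = 58658796927609095/319139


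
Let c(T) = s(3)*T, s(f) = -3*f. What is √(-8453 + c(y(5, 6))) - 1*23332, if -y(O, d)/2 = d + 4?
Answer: -23332 + I*√8273 ≈ -23332.0 + 90.956*I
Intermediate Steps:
y(O, d) = -8 - 2*d (y(O, d) = -2*(d + 4) = -2*(4 + d) = -8 - 2*d)
c(T) = -9*T (c(T) = (-3*3)*T = -9*T)
√(-8453 + c(y(5, 6))) - 1*23332 = √(-8453 - 9*(-8 - 2*6)) - 1*23332 = √(-8453 - 9*(-8 - 12)) - 23332 = √(-8453 - 9*(-20)) - 23332 = √(-8453 + 180) - 23332 = √(-8273) - 23332 = I*√8273 - 23332 = -23332 + I*√8273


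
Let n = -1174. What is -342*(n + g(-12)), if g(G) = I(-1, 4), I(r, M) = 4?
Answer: 400140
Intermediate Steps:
g(G) = 4
-342*(n + g(-12)) = -342*(-1174 + 4) = -342*(-1170) = 400140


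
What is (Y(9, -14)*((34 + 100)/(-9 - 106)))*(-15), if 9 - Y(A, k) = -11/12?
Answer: 7973/46 ≈ 173.33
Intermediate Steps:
Y(A, k) = 119/12 (Y(A, k) = 9 - (-11)/12 = 9 - 1*(-11/12) = 9 + 11/12 = 119/12)
(Y(9, -14)*((34 + 100)/(-9 - 106)))*(-15) = (119*((34 + 100)/(-9 - 106))/12)*(-15) = (119*(134/(-115))/12)*(-15) = (119*(134*(-1/115))/12)*(-15) = ((119/12)*(-134/115))*(-15) = -7973/690*(-15) = 7973/46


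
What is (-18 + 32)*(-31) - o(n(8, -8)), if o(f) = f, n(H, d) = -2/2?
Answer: -433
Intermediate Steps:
n(H, d) = -1 (n(H, d) = -2*1/2 = -1)
(-18 + 32)*(-31) - o(n(8, -8)) = (-18 + 32)*(-31) - 1*(-1) = 14*(-31) + 1 = -434 + 1 = -433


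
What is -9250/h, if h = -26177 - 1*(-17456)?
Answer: 9250/8721 ≈ 1.0607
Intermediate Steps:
h = -8721 (h = -26177 + 17456 = -8721)
-9250/h = -9250/(-8721) = -9250*(-1/8721) = 9250/8721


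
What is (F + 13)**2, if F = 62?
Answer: 5625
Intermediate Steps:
(F + 13)**2 = (62 + 13)**2 = 75**2 = 5625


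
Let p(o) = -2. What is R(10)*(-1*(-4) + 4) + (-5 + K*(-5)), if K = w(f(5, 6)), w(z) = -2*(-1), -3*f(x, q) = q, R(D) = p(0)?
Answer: -31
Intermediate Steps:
R(D) = -2
f(x, q) = -q/3
w(z) = 2
K = 2
R(10)*(-1*(-4) + 4) + (-5 + K*(-5)) = -2*(-1*(-4) + 4) + (-5 + 2*(-5)) = -2*(4 + 4) + (-5 - 10) = -2*8 - 15 = -16 - 15 = -31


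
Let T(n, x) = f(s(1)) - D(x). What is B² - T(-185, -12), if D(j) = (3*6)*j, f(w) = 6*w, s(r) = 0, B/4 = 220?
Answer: 774184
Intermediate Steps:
B = 880 (B = 4*220 = 880)
D(j) = 18*j
T(n, x) = -18*x (T(n, x) = 6*0 - 18*x = 0 - 18*x = -18*x)
B² - T(-185, -12) = 880² - (-18)*(-12) = 774400 - 1*216 = 774400 - 216 = 774184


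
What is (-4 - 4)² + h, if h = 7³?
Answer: 407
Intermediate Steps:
h = 343
(-4 - 4)² + h = (-4 - 4)² + 343 = (-8)² + 343 = 64 + 343 = 407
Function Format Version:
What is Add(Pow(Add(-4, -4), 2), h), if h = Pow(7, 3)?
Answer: 407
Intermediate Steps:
h = 343
Add(Pow(Add(-4, -4), 2), h) = Add(Pow(Add(-4, -4), 2), 343) = Add(Pow(-8, 2), 343) = Add(64, 343) = 407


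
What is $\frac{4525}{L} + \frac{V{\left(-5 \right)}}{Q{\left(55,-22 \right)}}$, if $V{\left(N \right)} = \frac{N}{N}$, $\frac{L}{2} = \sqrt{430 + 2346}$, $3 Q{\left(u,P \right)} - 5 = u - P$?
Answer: $\frac{3}{82} + \frac{4525 \sqrt{694}}{2776} \approx 42.978$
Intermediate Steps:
$Q{\left(u,P \right)} = \frac{5}{3} - \frac{P}{3} + \frac{u}{3}$ ($Q{\left(u,P \right)} = \frac{5}{3} + \frac{u - P}{3} = \frac{5}{3} - \left(- \frac{u}{3} + \frac{P}{3}\right) = \frac{5}{3} - \frac{P}{3} + \frac{u}{3}$)
$L = 4 \sqrt{694}$ ($L = 2 \sqrt{430 + 2346} = 2 \sqrt{2776} = 2 \cdot 2 \sqrt{694} = 4 \sqrt{694} \approx 105.38$)
$V{\left(N \right)} = 1$
$\frac{4525}{L} + \frac{V{\left(-5 \right)}}{Q{\left(55,-22 \right)}} = \frac{4525}{4 \sqrt{694}} + 1 \frac{1}{\frac{5}{3} - - \frac{22}{3} + \frac{1}{3} \cdot 55} = 4525 \frac{\sqrt{694}}{2776} + 1 \frac{1}{\frac{5}{3} + \frac{22}{3} + \frac{55}{3}} = \frac{4525 \sqrt{694}}{2776} + 1 \frac{1}{\frac{82}{3}} = \frac{4525 \sqrt{694}}{2776} + 1 \cdot \frac{3}{82} = \frac{4525 \sqrt{694}}{2776} + \frac{3}{82} = \frac{3}{82} + \frac{4525 \sqrt{694}}{2776}$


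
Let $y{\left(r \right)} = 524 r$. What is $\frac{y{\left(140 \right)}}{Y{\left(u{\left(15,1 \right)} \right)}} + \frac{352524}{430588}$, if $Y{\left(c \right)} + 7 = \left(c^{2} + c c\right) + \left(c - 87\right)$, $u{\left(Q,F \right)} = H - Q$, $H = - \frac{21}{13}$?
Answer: $\frac{670583220719}{4016201923} \approx 166.97$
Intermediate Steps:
$H = - \frac{21}{13}$ ($H = \left(-21\right) \frac{1}{13} = - \frac{21}{13} \approx -1.6154$)
$u{\left(Q,F \right)} = - \frac{21}{13} - Q$
$Y{\left(c \right)} = -94 + c + 2 c^{2}$ ($Y{\left(c \right)} = -7 + \left(\left(c^{2} + c c\right) + \left(c - 87\right)\right) = -7 + \left(\left(c^{2} + c^{2}\right) + \left(c - 87\right)\right) = -7 + \left(2 c^{2} + \left(-87 + c\right)\right) = -7 + \left(-87 + c + 2 c^{2}\right) = -94 + c + 2 c^{2}$)
$\frac{y{\left(140 \right)}}{Y{\left(u{\left(15,1 \right)} \right)}} + \frac{352524}{430588} = \frac{524 \cdot 140}{-94 - \frac{216}{13} + 2 \left(- \frac{21}{13} - 15\right)^{2}} + \frac{352524}{430588} = \frac{73360}{-94 - \frac{216}{13} + 2 \left(- \frac{21}{13} - 15\right)^{2}} + 352524 \cdot \frac{1}{430588} = \frac{73360}{-94 - \frac{216}{13} + 2 \left(- \frac{216}{13}\right)^{2}} + \frac{88131}{107647} = \frac{73360}{-94 - \frac{216}{13} + 2 \cdot \frac{46656}{169}} + \frac{88131}{107647} = \frac{73360}{-94 - \frac{216}{13} + \frac{93312}{169}} + \frac{88131}{107647} = \frac{73360}{\frac{74618}{169}} + \frac{88131}{107647} = 73360 \cdot \frac{169}{74618} + \frac{88131}{107647} = \frac{6198920}{37309} + \frac{88131}{107647} = \frac{670583220719}{4016201923}$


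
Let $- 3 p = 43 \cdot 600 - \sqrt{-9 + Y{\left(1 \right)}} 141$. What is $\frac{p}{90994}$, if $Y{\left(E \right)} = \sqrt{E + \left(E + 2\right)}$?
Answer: $- \frac{4300}{45497} + \frac{47 i \sqrt{7}}{90994} \approx -0.094512 + 0.0013666 i$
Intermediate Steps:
$Y{\left(E \right)} = \sqrt{2 + 2 E}$ ($Y{\left(E \right)} = \sqrt{E + \left(2 + E\right)} = \sqrt{2 + 2 E}$)
$p = -8600 + 47 i \sqrt{7}$ ($p = - \frac{43 \cdot 600 - \sqrt{-9 + \sqrt{2 + 2 \cdot 1}} \cdot 141}{3} = - \frac{25800 - \sqrt{-9 + \sqrt{2 + 2}} \cdot 141}{3} = - \frac{25800 - \sqrt{-9 + \sqrt{4}} \cdot 141}{3} = - \frac{25800 - \sqrt{-9 + 2} \cdot 141}{3} = - \frac{25800 - \sqrt{-7} \cdot 141}{3} = - \frac{25800 - i \sqrt{7} \cdot 141}{3} = - \frac{25800 - 141 i \sqrt{7}}{3} = -8600 + 47 i \sqrt{7} \approx -8600.0 + 124.35 i$)
$\frac{p}{90994} = \frac{-8600 + 47 i \sqrt{7}}{90994} = \left(-8600 + 47 i \sqrt{7}\right) \frac{1}{90994} = - \frac{4300}{45497} + \frac{47 i \sqrt{7}}{90994}$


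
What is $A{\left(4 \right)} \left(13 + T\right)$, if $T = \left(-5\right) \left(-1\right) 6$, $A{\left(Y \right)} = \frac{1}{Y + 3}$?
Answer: $\frac{43}{7} \approx 6.1429$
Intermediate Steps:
$A{\left(Y \right)} = \frac{1}{3 + Y}$
$T = 30$ ($T = 5 \cdot 6 = 30$)
$A{\left(4 \right)} \left(13 + T\right) = \frac{13 + 30}{3 + 4} = \frac{1}{7} \cdot 43 = \frac{43}{7}$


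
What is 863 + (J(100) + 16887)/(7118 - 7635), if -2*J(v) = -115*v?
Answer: 423534/517 ≈ 819.21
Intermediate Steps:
J(v) = 115*v/2 (J(v) = -(-115)*v/2 = 115*v/2)
863 + (J(100) + 16887)/(7118 - 7635) = 863 + ((115/2)*100 + 16887)/(7118 - 7635) = 863 + (5750 + 16887)/(-517) = 863 + 22637*(-1/517) = 863 - 22637/517 = 423534/517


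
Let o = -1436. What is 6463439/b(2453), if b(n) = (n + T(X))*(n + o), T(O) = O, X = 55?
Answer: 340181/134244 ≈ 2.5340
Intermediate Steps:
b(n) = (-1436 + n)*(55 + n) (b(n) = (n + 55)*(n - 1436) = (55 + n)*(-1436 + n) = (-1436 + n)*(55 + n))
6463439/b(2453) = 6463439/(-78980 + 2453**2 - 1381*2453) = 6463439/(-78980 + 6017209 - 3387593) = 6463439/2550636 = 6463439*(1/2550636) = 340181/134244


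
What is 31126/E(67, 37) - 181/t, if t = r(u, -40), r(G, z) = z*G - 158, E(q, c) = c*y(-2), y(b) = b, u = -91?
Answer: -54197063/128834 ≈ -420.67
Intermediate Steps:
E(q, c) = -2*c (E(q, c) = c*(-2) = -2*c)
r(G, z) = -158 + G*z (r(G, z) = G*z - 158 = -158 + G*z)
t = 3482 (t = -158 - 91*(-40) = -158 + 3640 = 3482)
31126/E(67, 37) - 181/t = 31126/((-2*37)) - 181/3482 = 31126/(-74) - 181*1/3482 = 31126*(-1/74) - 181/3482 = -15563/37 - 181/3482 = -54197063/128834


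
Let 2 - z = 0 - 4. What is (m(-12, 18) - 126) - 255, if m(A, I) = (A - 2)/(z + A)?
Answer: -1136/3 ≈ -378.67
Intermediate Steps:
z = 6 (z = 2 - (0 - 4) = 2 - 1*(-4) = 2 + 4 = 6)
m(A, I) = (-2 + A)/(6 + A) (m(A, I) = (A - 2)/(6 + A) = (-2 + A)/(6 + A))
(m(-12, 18) - 126) - 255 = ((-2 - 12)/(6 - 12) - 126) - 255 = (-14/(-6) - 126) - 255 = (-⅙*(-14) - 126) - 255 = (7/3 - 126) - 255 = -371/3 - 255 = -1136/3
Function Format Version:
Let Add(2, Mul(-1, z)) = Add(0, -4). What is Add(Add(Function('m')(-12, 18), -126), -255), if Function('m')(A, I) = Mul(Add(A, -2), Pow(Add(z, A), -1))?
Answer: Rational(-1136, 3) ≈ -378.67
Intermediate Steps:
z = 6 (z = Add(2, Mul(-1, Add(0, -4))) = Add(2, Mul(-1, -4)) = Add(2, 4) = 6)
Function('m')(A, I) = Mul(Pow(Add(6, A), -1), Add(-2, A)) (Function('m')(A, I) = Mul(Add(A, -2), Pow(Add(6, A), -1)) = Mul(Add(-2, A), Pow(Add(6, A), -1)) = Mul(Pow(Add(6, A), -1), Add(-2, A)))
Add(Add(Function('m')(-12, 18), -126), -255) = Add(Add(Mul(Pow(Add(6, -12), -1), Add(-2, -12)), -126), -255) = Add(Add(Mul(Pow(-6, -1), -14), -126), -255) = Add(Add(Mul(Rational(-1, 6), -14), -126), -255) = Add(Add(Rational(7, 3), -126), -255) = Add(Rational(-371, 3), -255) = Rational(-1136, 3)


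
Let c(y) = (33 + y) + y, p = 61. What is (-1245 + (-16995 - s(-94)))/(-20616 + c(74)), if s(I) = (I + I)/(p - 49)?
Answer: 54673/61305 ≈ 0.89182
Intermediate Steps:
s(I) = I/6 (s(I) = (I + I)/(61 - 49) = (2*I)/12 = (2*I)*(1/12) = I/6)
c(y) = 33 + 2*y
(-1245 + (-16995 - s(-94)))/(-20616 + c(74)) = (-1245 + (-16995 - (-94)/6))/(-20616 + (33 + 2*74)) = (-1245 + (-16995 - 1*(-47/3)))/(-20616 + (33 + 148)) = (-1245 + (-16995 + 47/3))/(-20616 + 181) = (-1245 - 50938/3)/(-20435) = -54673/3*(-1/20435) = 54673/61305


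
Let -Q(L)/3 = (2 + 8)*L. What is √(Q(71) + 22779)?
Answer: √20649 ≈ 143.70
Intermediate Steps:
Q(L) = -30*L (Q(L) = -3*(2 + 8)*L = -30*L)
√(Q(71) + 22779) = √(-30*71 + 22779) = √(-2130 + 22779) = √20649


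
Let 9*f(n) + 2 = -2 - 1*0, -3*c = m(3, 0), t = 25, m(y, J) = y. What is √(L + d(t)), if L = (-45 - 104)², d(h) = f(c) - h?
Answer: 2*√49895/3 ≈ 148.91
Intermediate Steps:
c = -1 (c = -⅓*3 = -1)
f(n) = -4/9 (f(n) = -2/9 + (-2 - 1*0)/9 = -2/9 + (-2 + 0)/9 = -2/9 + (⅑)*(-2) = -2/9 - 2/9 = -4/9)
d(h) = -4/9 - h
L = 22201 (L = (-149)² = 22201)
√(L + d(t)) = √(22201 + (-4/9 - 1*25)) = √(22201 + (-4/9 - 25)) = √(22201 - 229/9) = √(199580/9) = 2*√49895/3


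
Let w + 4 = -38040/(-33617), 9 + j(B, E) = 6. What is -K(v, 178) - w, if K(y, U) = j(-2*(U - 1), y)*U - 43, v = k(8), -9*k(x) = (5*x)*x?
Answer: 19493437/33617 ≈ 579.87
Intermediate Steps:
j(B, E) = -3 (j(B, E) = -9 + 6 = -3)
w = -96428/33617 (w = -4 - 38040/(-33617) = -4 - 38040*(-1/33617) = -4 + 38040/33617 = -96428/33617 ≈ -2.8684)
k(x) = -5*x²/9 (k(x) = -5*x*x/9 = -5*x²/9)
v = -320/9 (v = -5/9*8² = -5/9*64 = -320/9 ≈ -35.556)
K(y, U) = -43 - 3*U (K(y, U) = -3*U - 43 = -43 - 3*U)
-K(v, 178) - w = -(-43 - 3*178) - 1*(-96428/33617) = -(-43 - 534) + 96428/33617 = -1*(-577) + 96428/33617 = 577 + 96428/33617 = 19493437/33617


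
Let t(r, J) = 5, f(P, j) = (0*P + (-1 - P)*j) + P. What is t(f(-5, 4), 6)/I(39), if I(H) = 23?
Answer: 5/23 ≈ 0.21739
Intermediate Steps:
f(P, j) = P + j*(-1 - P) (f(P, j) = (0 + j*(-1 - P)) + P = j*(-1 - P) + P = P + j*(-1 - P))
t(f(-5, 4), 6)/I(39) = 5/23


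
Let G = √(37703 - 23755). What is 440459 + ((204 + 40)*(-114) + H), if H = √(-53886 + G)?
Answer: 412643 + √(-53886 + 2*√3487) ≈ 4.1264e+5 + 231.88*I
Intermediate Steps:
G = 2*√3487 (G = √13948 = 2*√3487 ≈ 118.10)
H = √(-53886 + 2*√3487) ≈ 231.88*I
440459 + ((204 + 40)*(-114) + H) = 440459 + ((204 + 40)*(-114) + √(-53886 + 2*√3487)) = 440459 + (244*(-114) + √(-53886 + 2*√3487)) = 440459 + (-27816 + √(-53886 + 2*√3487)) = 412643 + √(-53886 + 2*√3487)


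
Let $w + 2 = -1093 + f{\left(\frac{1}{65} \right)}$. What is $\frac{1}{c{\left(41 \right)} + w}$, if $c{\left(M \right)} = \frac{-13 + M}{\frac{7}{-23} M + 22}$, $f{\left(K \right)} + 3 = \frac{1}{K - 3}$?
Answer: $- \frac{42486}{46538927} \approx -0.00091291$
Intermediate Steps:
$f{\left(K \right)} = -3 + \frac{1}{-3 + K}$ ($f{\left(K \right)} = -3 + \frac{1}{K - 3} = -3 + \frac{1}{-3 + K}$)
$c{\left(M \right)} = \frac{-13 + M}{22 - \frac{7 M}{23}}$ ($c{\left(M \right)} = \frac{-13 + M}{7 \left(- \frac{1}{23}\right) M + 22} = \frac{-13 + M}{- \frac{7 M}{23} + 22} = \frac{-13 + M}{22 - \frac{7 M}{23}}$)
$w = - \frac{213077}{194}$ ($w = -2 - \left(1093 - \frac{10 - \frac{3}{65}}{-3 + \frac{1}{65}}\right) = -2 - \left(1093 - \frac{10 - \frac{3}{65}}{- \frac{194}{65}}\right) = -2 - \frac{212689}{194} = - \frac{213077}{194} \approx -1098.3$)
$\frac{1}{c{\left(41 \right)} + w} = \frac{1}{\frac{23 \left(13 - 41\right)}{-506 + 7 \cdot 41} - \frac{213077}{194}} = \frac{1}{\frac{23 \left(13 - 41\right)}{-506 + 287} - \frac{213077}{194}} = \frac{1}{23 \frac{1}{-219} \left(-28\right) - \frac{213077}{194}} = \frac{1}{23 \left(- \frac{1}{219}\right) \left(-28\right) - \frac{213077}{194}} = \frac{1}{\frac{644}{219} - \frac{213077}{194}} = \frac{1}{- \frac{46538927}{42486}} = - \frac{42486}{46538927}$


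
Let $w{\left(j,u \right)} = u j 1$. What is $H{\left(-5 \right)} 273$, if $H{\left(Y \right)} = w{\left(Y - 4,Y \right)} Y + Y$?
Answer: $-62790$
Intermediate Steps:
$w{\left(j,u \right)} = j u$ ($w{\left(j,u \right)} = j u 1 = j u$)
$H{\left(Y \right)} = Y + Y^{2} \left(-4 + Y\right)$ ($H{\left(Y \right)} = \left(Y - 4\right) Y Y + Y = \left(-4 + Y\right) Y Y + Y = Y \left(-4 + Y\right) Y + Y = Y^{2} \left(-4 + Y\right) + Y = Y + Y^{2} \left(-4 + Y\right)$)
$H{\left(-5 \right)} 273 = - 5 \left(1 - 5 \left(-4 - 5\right)\right) 273 = - 5 \left(1 - -45\right) 273 = - 5 \left(1 + 45\right) 273 = \left(-5\right) 46 \cdot 273 = \left(-230\right) 273 = -62790$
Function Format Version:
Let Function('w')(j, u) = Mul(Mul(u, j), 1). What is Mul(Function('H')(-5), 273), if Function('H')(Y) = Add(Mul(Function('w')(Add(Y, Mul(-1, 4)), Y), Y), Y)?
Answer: -62790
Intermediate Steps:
Function('w')(j, u) = Mul(j, u) (Function('w')(j, u) = Mul(Mul(j, u), 1) = Mul(j, u))
Function('H')(Y) = Add(Y, Mul(Pow(Y, 2), Add(-4, Y))) (Function('H')(Y) = Add(Mul(Mul(Add(Y, Mul(-1, 4)), Y), Y), Y) = Add(Mul(Mul(Add(Y, -4), Y), Y), Y) = Add(Mul(Mul(Add(-4, Y), Y), Y), Y) = Add(Mul(Mul(Y, Add(-4, Y)), Y), Y) = Add(Mul(Pow(Y, 2), Add(-4, Y)), Y) = Add(Y, Mul(Pow(Y, 2), Add(-4, Y))))
Mul(Function('H')(-5), 273) = Mul(Mul(-5, Add(1, Mul(-5, Add(-4, -5)))), 273) = Mul(Mul(-5, Add(1, Mul(-5, -9))), 273) = Mul(Mul(-5, Add(1, 45)), 273) = Mul(Mul(-5, 46), 273) = Mul(-230, 273) = -62790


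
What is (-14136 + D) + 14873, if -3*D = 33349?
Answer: -31138/3 ≈ -10379.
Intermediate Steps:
D = -33349/3 (D = -⅓*33349 = -33349/3 ≈ -11116.)
(-14136 + D) + 14873 = (-14136 - 33349/3) + 14873 = -75757/3 + 14873 = -31138/3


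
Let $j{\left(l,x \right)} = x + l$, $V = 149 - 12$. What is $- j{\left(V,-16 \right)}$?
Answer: $-121$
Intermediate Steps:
$V = 137$ ($V = 149 - 12 = 137$)
$j{\left(l,x \right)} = l + x$
$- j{\left(V,-16 \right)} = - (137 - 16) = \left(-1\right) 121 = -121$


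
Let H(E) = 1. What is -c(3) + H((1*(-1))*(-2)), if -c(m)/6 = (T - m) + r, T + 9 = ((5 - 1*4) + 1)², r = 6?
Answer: -11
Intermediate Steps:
T = -5 (T = -9 + ((5 - 1*4) + 1)² = -9 + ((5 - 4) + 1)² = -9 + (1 + 1)² = -9 + 2² = -9 + 4 = -5)
c(m) = -6 + 6*m (c(m) = -6*((-5 - m) + 6) = -6*(1 - m) = -6 + 6*m)
-c(3) + H((1*(-1))*(-2)) = -(-6 + 6*3) + 1 = -(-6 + 18) + 1 = -1*12 + 1 = -12 + 1 = -11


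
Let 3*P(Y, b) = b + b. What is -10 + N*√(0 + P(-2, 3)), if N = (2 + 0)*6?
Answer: -10 + 12*√2 ≈ 6.9706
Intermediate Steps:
P(Y, b) = 2*b/3 (P(Y, b) = (b + b)/3 = (2*b)/3 = 2*b/3)
N = 12 (N = 2*6 = 12)
-10 + N*√(0 + P(-2, 3)) = -10 + 12*√(0 + (⅔)*3) = -10 + 12*√(0 + 2) = -10 + 12*√2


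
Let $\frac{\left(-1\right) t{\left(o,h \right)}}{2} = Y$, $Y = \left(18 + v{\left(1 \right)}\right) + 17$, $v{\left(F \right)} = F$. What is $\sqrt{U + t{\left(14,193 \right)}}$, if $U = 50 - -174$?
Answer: $2 \sqrt{38} \approx 12.329$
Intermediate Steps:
$U = 224$ ($U = 50 + 174 = 224$)
$Y = 36$ ($Y = \left(18 + 1\right) + 17 = 19 + 17 = 36$)
$t{\left(o,h \right)} = -72$ ($t{\left(o,h \right)} = \left(-2\right) 36 = -72$)
$\sqrt{U + t{\left(14,193 \right)}} = \sqrt{224 - 72} = \sqrt{152} = 2 \sqrt{38}$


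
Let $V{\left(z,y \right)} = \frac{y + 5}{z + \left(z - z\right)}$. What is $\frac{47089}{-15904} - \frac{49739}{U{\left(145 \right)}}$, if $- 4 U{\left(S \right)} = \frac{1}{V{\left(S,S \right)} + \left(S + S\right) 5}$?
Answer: $\frac{19021339391477}{65888} \approx 2.8869 \cdot 10^{8}$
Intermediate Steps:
$V{\left(z,y \right)} = \frac{5 + y}{z}$ ($V{\left(z,y \right)} = \frac{5 + y}{z + 0} = \frac{5 + y}{z}$)
$U{\left(S \right)} = - \frac{1}{4 \left(10 S + \frac{5 + S}{S}\right)}$ ($U{\left(S \right)} = - \frac{1}{4 \left(\frac{5 + S}{S} + \left(S + S\right) 5\right)} = - \frac{1}{4 \left(\frac{5 + S}{S} + 2 S 5\right)} = - \frac{1}{4 \left(\frac{5 + S}{S} + 10 S\right)} = - \frac{1}{4 \left(10 S + \frac{5 + S}{S}\right)}$)
$\frac{47089}{-15904} - \frac{49739}{U{\left(145 \right)}} = \frac{47089}{-15904} - \frac{49739}{\left(-1\right) 145 \frac{1}{20 + 4 \cdot 145 + 40 \cdot 145^{2}}} = 47089 \left(- \frac{1}{15904}\right) - \frac{49739}{\left(-1\right) 145 \frac{1}{20 + 580 + 40 \cdot 21025}} = - \frac{6727}{2272} - \frac{49739}{\left(-1\right) 145 \frac{1}{20 + 580 + 841000}} = - \frac{6727}{2272} - \frac{49739}{\left(-1\right) 145 \cdot \frac{1}{841600}} = - \frac{6727}{2272} - \frac{49739}{- \frac{29}{168320}} = - \frac{6727}{2272} - - \frac{8372068480}{29} = - \frac{6727}{2272} + \frac{8372068480}{29} = \frac{19021339391477}{65888}$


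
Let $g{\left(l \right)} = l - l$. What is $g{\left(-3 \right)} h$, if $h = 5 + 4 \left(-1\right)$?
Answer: $0$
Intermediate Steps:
$g{\left(l \right)} = 0$
$h = 1$ ($h = 5 - 4 = 1$)
$g{\left(-3 \right)} h = 0 \cdot 1 = 0$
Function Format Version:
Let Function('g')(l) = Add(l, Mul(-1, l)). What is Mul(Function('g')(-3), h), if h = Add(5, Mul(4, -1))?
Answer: 0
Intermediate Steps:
Function('g')(l) = 0
h = 1 (h = Add(5, -4) = 1)
Mul(Function('g')(-3), h) = Mul(0, 1) = 0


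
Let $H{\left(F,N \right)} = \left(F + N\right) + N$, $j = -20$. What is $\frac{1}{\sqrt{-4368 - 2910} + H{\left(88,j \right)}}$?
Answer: $\frac{8}{1597} - \frac{i \sqrt{7278}}{9582} \approx 0.0050094 - 0.0089033 i$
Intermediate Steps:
$H{\left(F,N \right)} = F + 2 N$
$\frac{1}{\sqrt{-4368 - 2910} + H{\left(88,j \right)}} = \frac{1}{\sqrt{-4368 - 2910} + \left(88 + 2 \left(-20\right)\right)} = \frac{1}{\sqrt{-7278} + \left(88 - 40\right)} = \frac{1}{i \sqrt{7278} + 48} = \frac{1}{48 + i \sqrt{7278}}$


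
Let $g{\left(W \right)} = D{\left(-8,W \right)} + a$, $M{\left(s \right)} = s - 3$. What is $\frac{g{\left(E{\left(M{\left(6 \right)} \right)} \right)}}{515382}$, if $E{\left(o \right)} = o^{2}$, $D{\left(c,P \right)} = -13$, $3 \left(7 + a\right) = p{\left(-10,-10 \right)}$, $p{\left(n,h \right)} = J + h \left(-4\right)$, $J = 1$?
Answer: $- \frac{19}{1546146} \approx -1.2289 \cdot 10^{-5}$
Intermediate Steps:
$p{\left(n,h \right)} = 1 - 4 h$ ($p{\left(n,h \right)} = 1 + h \left(-4\right) = 1 - 4 h$)
$a = \frac{20}{3}$ ($a = -7 + \frac{1 - -40}{3} = -7 + \frac{1 + 40}{3} = -7 + \frac{1}{3} \cdot 41 = -7 + \frac{41}{3} = \frac{20}{3} \approx 6.6667$)
$M{\left(s \right)} = -3 + s$
$g{\left(W \right)} = - \frac{19}{3}$ ($g{\left(W \right)} = -13 + \frac{20}{3} = - \frac{19}{3}$)
$\frac{g{\left(E{\left(M{\left(6 \right)} \right)} \right)}}{515382} = - \frac{19}{3 \cdot 515382} = \left(- \frac{19}{3}\right) \frac{1}{515382} = - \frac{19}{1546146}$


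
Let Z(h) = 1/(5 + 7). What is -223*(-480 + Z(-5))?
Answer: 1284257/12 ≈ 1.0702e+5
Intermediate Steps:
Z(h) = 1/12
-223*(-480 + Z(-5)) = -223*(-480 + 1/12) = -223*(-5759/12) = 1284257/12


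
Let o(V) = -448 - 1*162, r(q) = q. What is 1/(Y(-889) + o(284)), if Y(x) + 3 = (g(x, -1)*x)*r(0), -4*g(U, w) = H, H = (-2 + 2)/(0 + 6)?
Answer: -1/613 ≈ -0.0016313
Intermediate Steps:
H = 0 (H = 0/6 = 0*(⅙) = 0)
g(U, w) = 0 (g(U, w) = -¼*0 = 0)
Y(x) = -3 (Y(x) = -3 + (0*x)*0 = -3 + 0*0 = -3 + 0 = -3)
o(V) = -610 (o(V) = -448 - 162 = -610)
1/(Y(-889) + o(284)) = 1/(-3 - 610) = 1/(-613) = -1/613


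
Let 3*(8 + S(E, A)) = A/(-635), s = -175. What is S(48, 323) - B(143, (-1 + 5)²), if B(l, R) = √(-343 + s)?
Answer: -15563/1905 - I*√518 ≈ -8.1696 - 22.76*I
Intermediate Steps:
S(E, A) = -8 - A/1905 (S(E, A) = -8 + (A/(-635))/3 = -8 + (A*(-1/635))/3 = -8 + (-A/635)/3 = -8 - A/1905)
B(l, R) = I*√518 (B(l, R) = √(-343 - 175) = √(-518) = I*√518)
S(48, 323) - B(143, (-1 + 5)²) = (-8 - 1/1905*323) - I*√518 = (-8 - 323/1905) - I*√518 = -15563/1905 - I*√518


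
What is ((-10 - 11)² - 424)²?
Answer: 289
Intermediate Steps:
((-10 - 11)² - 424)² = ((-21)² - 424)² = (441 - 424)² = 17² = 289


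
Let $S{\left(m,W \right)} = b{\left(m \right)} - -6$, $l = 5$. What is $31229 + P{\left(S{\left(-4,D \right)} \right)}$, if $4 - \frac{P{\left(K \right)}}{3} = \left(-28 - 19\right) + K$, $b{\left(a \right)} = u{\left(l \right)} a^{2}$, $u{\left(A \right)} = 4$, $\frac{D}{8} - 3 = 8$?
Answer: $31172$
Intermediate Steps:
$D = 88$ ($D = 24 + 8 \cdot 8 = 24 + 64 = 88$)
$b{\left(a \right)} = 4 a^{2}$
$S{\left(m,W \right)} = 6 + 4 m^{2}$ ($S{\left(m,W \right)} = 4 m^{2} - -6 = 4 m^{2} + 6 = 6 + 4 m^{2}$)
$P{\left(K \right)} = 153 - 3 K$ ($P{\left(K \right)} = 12 - 3 \left(\left(-28 - 19\right) + K\right) = 12 - 3 \left(-47 + K\right) = 12 - \left(-141 + 3 K\right) = 153 - 3 K$)
$31229 + P{\left(S{\left(-4,D \right)} \right)} = 31229 + \left(153 - 3 \left(6 + 4 \left(-4\right)^{2}\right)\right) = 31229 + \left(153 - 3 \left(6 + 4 \cdot 16\right)\right) = 31229 + \left(153 - 3 \left(6 + 64\right)\right) = 31229 + \left(153 - 210\right) = 31229 - 57 = 31172$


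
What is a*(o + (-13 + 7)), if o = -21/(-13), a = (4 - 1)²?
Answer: -513/13 ≈ -39.462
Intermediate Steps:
a = 9 (a = 3² = 9)
o = 21/13 (o = -21*(-1/13) = 21/13 ≈ 1.6154)
a*(o + (-13 + 7)) = 9*(21/13 + (-13 + 7)) = 9*(21/13 - 6) = 9*(-57/13) = -513/13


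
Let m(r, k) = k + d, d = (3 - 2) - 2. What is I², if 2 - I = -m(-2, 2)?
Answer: 9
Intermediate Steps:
d = -1 (d = 1 - 2 = -1)
m(r, k) = -1 + k (m(r, k) = k - 1 = -1 + k)
I = 3 (I = 2 - (-1)*(-1 + 2) = 2 - (-1) = 2 - 1*(-1) = 2 + 1 = 3)
I² = 3² = 9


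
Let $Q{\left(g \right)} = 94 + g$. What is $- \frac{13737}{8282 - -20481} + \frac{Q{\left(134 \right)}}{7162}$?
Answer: $- \frac{45913215}{103000303} \approx -0.44576$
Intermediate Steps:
$- \frac{13737}{8282 - -20481} + \frac{Q{\left(134 \right)}}{7162} = - \frac{13737}{8282 - -20481} + \frac{94 + 134}{7162} = - \frac{13737}{8282 + 20481} + 228 \cdot \frac{1}{7162} = - \frac{13737}{28763} + \frac{114}{3581} = - \frac{45913215}{103000303}$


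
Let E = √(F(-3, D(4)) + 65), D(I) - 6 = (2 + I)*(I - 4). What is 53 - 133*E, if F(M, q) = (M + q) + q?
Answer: 53 - 133*√74 ≈ -1091.1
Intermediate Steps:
D(I) = 6 + (-4 + I)*(2 + I) (D(I) = 6 + (2 + I)*(I - 4) = 6 + (2 + I)*(-4 + I) = 6 + (-4 + I)*(2 + I))
F(M, q) = M + 2*q
E = √74 (E = √((-3 + 2*(-2 + 4² - 2*4)) + 65) = √((-3 + 2*(-2 + 16 - 8)) + 65) = √((-3 + 2*6) + 65) = √((-3 + 12) + 65) = √(9 + 65) = √74 ≈ 8.6023)
53 - 133*E = 53 - 133*√74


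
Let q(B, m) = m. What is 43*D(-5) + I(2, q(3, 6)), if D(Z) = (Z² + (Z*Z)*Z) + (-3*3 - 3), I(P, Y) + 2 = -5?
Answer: -4823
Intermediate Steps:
I(P, Y) = -7 (I(P, Y) = -2 - 5 = -7)
D(Z) = -12 + Z² + Z³ (D(Z) = (Z² + Z²*Z) + (-9 - 3) = (Z² + Z³) - 12 = -12 + Z² + Z³)
43*D(-5) + I(2, q(3, 6)) = 43*(-12 + (-5)² + (-5)³) - 7 = 43*(-12 + 25 - 125) - 7 = 43*(-112) - 7 = -4816 - 7 = -4823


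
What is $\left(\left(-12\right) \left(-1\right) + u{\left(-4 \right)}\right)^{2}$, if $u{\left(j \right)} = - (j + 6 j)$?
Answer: $1600$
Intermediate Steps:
$u{\left(j \right)} = - 7 j$
$\left(\left(-12\right) \left(-1\right) + u{\left(-4 \right)}\right)^{2} = \left(\left(-12\right) \left(-1\right) - -28\right)^{2} = \left(12 + 28\right)^{2} = 40^{2} = 1600$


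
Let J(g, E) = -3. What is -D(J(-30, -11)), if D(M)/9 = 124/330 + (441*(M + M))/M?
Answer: -436776/55 ≈ -7941.4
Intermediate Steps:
D(M) = 436776/55 (D(M) = 9*(124/330 + (441*(M + M))/M) = 9*(124*(1/330) + (441*(2*M))/M) = 9*(62/165 + (882*M)/M) = 9*(62/165 + 882) = 9*(145592/165) = 436776/55)
-D(J(-30, -11)) = -1*436776/55 = -436776/55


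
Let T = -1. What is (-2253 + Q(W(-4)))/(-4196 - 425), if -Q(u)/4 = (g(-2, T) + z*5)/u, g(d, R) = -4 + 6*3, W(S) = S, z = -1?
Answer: 2244/4621 ≈ 0.48561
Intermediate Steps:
g(d, R) = 14 (g(d, R) = -4 + 18 = 14)
Q(u) = -36/u (Q(u) = -4*(14 - 1*5)/u = -4*(14 - 5)/u = -36/u)
(-2253 + Q(W(-4)))/(-4196 - 425) = (-2253 - 36/(-4))/(-4196 - 425) = (-2253 - 36*(-¼))/(-4621) = (-2253 + 9)*(-1/4621) = -2244*(-1/4621) = 2244/4621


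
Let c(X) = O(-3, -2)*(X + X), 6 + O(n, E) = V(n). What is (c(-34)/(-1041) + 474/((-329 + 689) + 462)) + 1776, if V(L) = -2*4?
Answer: 253239607/142617 ≈ 1775.7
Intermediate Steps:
V(L) = -8
O(n, E) = -14 (O(n, E) = -6 - 8 = -14)
c(X) = -28*X (c(X) = -14*(X + X) = -28*X)
(c(-34)/(-1041) + 474/((-329 + 689) + 462)) + 1776 = (-28*(-34)/(-1041) + 474/((-329 + 689) + 462)) + 1776 = (952*(-1/1041) + 474/(360 + 462)) + 1776 = (-952/1041 + 474/822) + 1776 = (-952/1041 + 474*(1/822)) + 1776 = (-952/1041 + 79/137) + 1776 = -48185/142617 + 1776 = 253239607/142617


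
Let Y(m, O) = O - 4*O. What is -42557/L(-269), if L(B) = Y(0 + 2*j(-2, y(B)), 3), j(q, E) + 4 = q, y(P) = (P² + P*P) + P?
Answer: 42557/9 ≈ 4728.6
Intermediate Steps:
y(P) = P + 2*P² (y(P) = (P² + P²) + P = 2*P² + P = P + 2*P²)
j(q, E) = -4 + q
Y(m, O) = -3*O
L(B) = -9 (L(B) = -3*3 = -9)
-42557/L(-269) = -42557/(-9) = -42557*(-⅑) = 42557/9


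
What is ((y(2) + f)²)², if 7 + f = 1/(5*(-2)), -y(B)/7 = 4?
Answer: 15178486401/10000 ≈ 1.5178e+6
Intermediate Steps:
y(B) = -28 (y(B) = -7*4 = -28)
f = -71/10 (f = -7 + 1/(5*(-2)) = -7 + 1/(-10) = -7 - ⅒ = -71/10 ≈ -7.1000)
((y(2) + f)²)² = ((-28 - 71/10)²)² = ((-351/10)²)² = (123201/100)² = 15178486401/10000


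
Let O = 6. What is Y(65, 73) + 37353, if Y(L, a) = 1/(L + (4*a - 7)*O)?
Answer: 66301576/1775 ≈ 37353.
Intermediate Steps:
Y(L, a) = 1/(-42 + L + 24*a) (Y(L, a) = 1/(L + (4*a - 7)*6) = 1/(L + (-7 + 4*a)*6) = 1/(L + (-42 + 24*a)) = 1/(-42 + L + 24*a))
Y(65, 73) + 37353 = 1/(-42 + 65 + 24*73) + 37353 = 1/(-42 + 65 + 1752) + 37353 = 1/1775 + 37353 = 66301576/1775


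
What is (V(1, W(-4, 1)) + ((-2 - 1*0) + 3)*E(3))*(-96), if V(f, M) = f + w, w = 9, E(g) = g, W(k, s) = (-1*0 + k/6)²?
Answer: -1248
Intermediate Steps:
W(k, s) = k²/36 (W(k, s) = (0 + k*(⅙))² = (0 + k/6)² = (k/6)² = k²/36)
V(f, M) = 9 + f (V(f, M) = f + 9 = 9 + f)
(V(1, W(-4, 1)) + ((-2 - 1*0) + 3)*E(3))*(-96) = ((9 + 1) + ((-2 - 1*0) + 3)*3)*(-96) = (10 + ((-2 + 0) + 3)*3)*(-96) = (10 + (-2 + 3)*3)*(-96) = (10 + 1*3)*(-96) = (10 + 3)*(-96) = 13*(-96) = -1248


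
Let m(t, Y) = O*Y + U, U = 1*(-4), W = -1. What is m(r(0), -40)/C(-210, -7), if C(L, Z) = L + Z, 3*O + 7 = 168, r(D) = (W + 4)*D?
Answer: 6452/651 ≈ 9.9109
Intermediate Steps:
r(D) = 3*D (r(D) = (-1 + 4)*D = 3*D)
O = 161/3 (O = -7/3 + (⅓)*168 = -7/3 + 56 = 161/3 ≈ 53.667)
U = -4
m(t, Y) = -4 + 161*Y/3 (m(t, Y) = 161*Y/3 - 4 = -4 + 161*Y/3)
m(r(0), -40)/C(-210, -7) = (-4 + (161/3)*(-40))/(-210 - 7) = (-4 - 6440/3)/(-217) = -6452/3*(-1/217) = 6452/651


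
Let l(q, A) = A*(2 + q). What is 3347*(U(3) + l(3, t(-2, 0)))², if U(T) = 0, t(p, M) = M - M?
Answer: 0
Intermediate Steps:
t(p, M) = 0
3347*(U(3) + l(3, t(-2, 0)))² = 3347*(0 + 0*(2 + 3))² = 3347*(0 + 0*5)² = 3347*(0 + 0)² = 3347*0² = 3347*0 = 0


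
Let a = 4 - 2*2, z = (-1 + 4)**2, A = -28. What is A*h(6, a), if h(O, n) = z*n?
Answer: 0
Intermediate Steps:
z = 9 (z = 3**2 = 9)
a = 0 (a = 4 - 4 = 0)
h(O, n) = 9*n
A*h(6, a) = -252*0 = -28*0 = 0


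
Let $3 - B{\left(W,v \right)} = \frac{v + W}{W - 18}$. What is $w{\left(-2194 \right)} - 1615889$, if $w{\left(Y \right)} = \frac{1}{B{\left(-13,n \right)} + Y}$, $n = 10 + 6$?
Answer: $- \frac{109747949133}{67918} \approx -1.6159 \cdot 10^{6}$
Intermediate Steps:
$n = 16$
$B{\left(W,v \right)} = 3 - \frac{W + v}{-18 + W}$ ($B{\left(W,v \right)} = 3 - \frac{v + W}{W - 18} = 3 - \frac{W + v}{-18 + W}$)
$w{\left(Y \right)} = \frac{1}{\frac{96}{31} + Y}$ ($w{\left(Y \right)} = \frac{1}{\frac{-54 - 16 + 2 \left(-13\right)}{-18 - 13} + Y} = \frac{1}{\frac{-54 - 16 - 26}{-31} + Y} = \frac{1}{\left(- \frac{1}{31}\right) \left(-96\right) + Y} = \frac{1}{\frac{96}{31} + Y}$)
$w{\left(-2194 \right)} - 1615889 = \frac{31}{96 + 31 \left(-2194\right)} - 1615889 = \frac{31}{96 - 68014} - 1615889 = \frac{31}{-67918} - 1615889 = 31 \left(- \frac{1}{67918}\right) - 1615889 = - \frac{31}{67918} - 1615889 = - \frac{109747949133}{67918}$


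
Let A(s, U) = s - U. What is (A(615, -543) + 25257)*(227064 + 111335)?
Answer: 8938809585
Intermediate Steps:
(A(615, -543) + 25257)*(227064 + 111335) = ((615 - 1*(-543)) + 25257)*(227064 + 111335) = ((615 + 543) + 25257)*338399 = (1158 + 25257)*338399 = 26415*338399 = 8938809585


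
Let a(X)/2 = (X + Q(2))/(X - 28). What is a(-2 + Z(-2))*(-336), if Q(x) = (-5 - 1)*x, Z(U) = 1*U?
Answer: -336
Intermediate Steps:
Z(U) = U
Q(x) = -6*x
a(X) = 2*(-12 + X)/(-28 + X) (a(X) = 2*((X - 6*2)/(X - 28)) = 2*((X - 12)/(-28 + X)) = 2*((-12 + X)/(-28 + X)) = 2*(-12 + X)/(-28 + X))
a(-2 + Z(-2))*(-336) = (2*(-12 + (-2 - 2))/(-28 + (-2 - 2)))*(-336) = (2*(-12 - 4)/(-28 - 4))*(-336) = (2*(-16)/(-32))*(-336) = (2*(-1/32)*(-16))*(-336) = 1*(-336) = -336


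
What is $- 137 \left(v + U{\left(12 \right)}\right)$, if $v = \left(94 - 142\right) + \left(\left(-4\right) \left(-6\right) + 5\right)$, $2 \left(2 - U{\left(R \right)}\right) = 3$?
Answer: $\frac{5069}{2} \approx 2534.5$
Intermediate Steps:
$U{\left(R \right)} = \frac{1}{2}$ ($U{\left(R \right)} = 2 - \frac{3}{2} = \frac{1}{2}$)
$v = -19$ ($v = -48 + \left(24 + 5\right) = -48 + 29 = -19$)
$- 137 \left(v + U{\left(12 \right)}\right) = - 137 \left(-19 + \frac{1}{2}\right) = \left(-137\right) \left(- \frac{37}{2}\right) = \frac{5069}{2}$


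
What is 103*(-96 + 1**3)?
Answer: -9785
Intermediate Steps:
103*(-96 + 1**3) = 103*(-96 + 1) = 103*(-95) = -9785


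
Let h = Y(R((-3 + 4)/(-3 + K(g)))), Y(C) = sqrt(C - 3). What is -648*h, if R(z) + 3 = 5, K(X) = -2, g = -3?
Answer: -648*I ≈ -648.0*I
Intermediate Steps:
R(z) = 2 (R(z) = -3 + 5 = 2)
Y(C) = sqrt(-3 + C)
h = I (h = sqrt(-3 + 2) = sqrt(-1) = I ≈ 1.0*I)
-648*h = -648*I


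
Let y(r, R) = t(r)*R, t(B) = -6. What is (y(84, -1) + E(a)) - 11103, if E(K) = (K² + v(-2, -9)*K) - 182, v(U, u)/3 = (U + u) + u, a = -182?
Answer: 32765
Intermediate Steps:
v(U, u) = 3*U + 6*u (v(U, u) = 3*((U + u) + u) = 3*(U + 2*u) = 3*U + 6*u)
y(r, R) = -6*R
E(K) = -182 + K² - 60*K (E(K) = (K² + (3*(-2) + 6*(-9))*K) - 182 = (K² + (-6 - 54)*K) - 182 = (K² - 60*K) - 182 = -182 + K² - 60*K)
(y(84, -1) + E(a)) - 11103 = (-6*(-1) + (-182 + (-182)² - 60*(-182))) - 11103 = (6 + (-182 + 33124 + 10920)) - 11103 = (6 + 43862) - 11103 = 43868 - 11103 = 32765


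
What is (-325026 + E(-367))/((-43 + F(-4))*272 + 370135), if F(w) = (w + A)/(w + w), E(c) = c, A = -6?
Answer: -325393/358779 ≈ -0.90695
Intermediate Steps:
F(w) = (-6 + w)/(2*w) (F(w) = (w - 6)/(w + w) = (-6 + w)/((2*w)) = (-6 + w)*(1/(2*w)) = (-6 + w)/(2*w))
(-325026 + E(-367))/((-43 + F(-4))*272 + 370135) = (-325026 - 367)/((-43 + (½)*(-6 - 4)/(-4))*272 + 370135) = -325393/((-43 + (½)*(-¼)*(-10))*272 + 370135) = -325393/((-43 + 5/4)*272 + 370135) = -325393/(-167/4*272 + 370135) = -325393/(-11356 + 370135) = -325393/358779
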